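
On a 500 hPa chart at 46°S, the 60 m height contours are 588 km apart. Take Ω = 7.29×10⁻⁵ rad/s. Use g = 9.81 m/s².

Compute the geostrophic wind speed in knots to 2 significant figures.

Coriolis parameter at 46°S:
f = 2Ω sin φ = 2 × 7.29×10⁻⁵ × sin 46° = 1.05×10⁻⁴ s⁻¹
Height gradient: |∂Z/∂n| = 60 m / 588000 m = 1.02×10⁻⁴
On a pressure surface, geostrophic balance gives V_g = (g/f)|∂Z/∂n|:
V_g = 9.81 × 1.02×10⁻⁴ / 1.05×10⁻⁴ = 9.54 m/s
Converting: 9.54 m/s × 1.944 = 19 knots

19 knots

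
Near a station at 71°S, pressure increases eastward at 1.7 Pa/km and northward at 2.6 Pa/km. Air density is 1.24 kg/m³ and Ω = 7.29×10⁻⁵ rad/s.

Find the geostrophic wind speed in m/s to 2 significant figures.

18 m/s

Coriolis parameter at 71°S:
f = 2Ω sin φ = 2 × 7.29×10⁻⁵ × sin 71° = 1.38×10⁻⁴ s⁻¹
In the Southern Hemisphere f is negative: f = −1.38×10⁻⁴ s⁻¹.
Component geostrophic relations (x east, y north):
u_g = −(1/(fρ)) ∂P/∂y,  v_g = (1/(fρ)) ∂P/∂x
u_g = −(2.6×10⁻³)/(−1.38×10⁻⁴ × 1.24) = 15.2 m/s;  v_g = (1.7×10⁻³)/(−1.38×10⁻⁴ × 1.24) = −9.94 m/s
|V_g| = √(u_g² + v_g²) = 18.2 m/s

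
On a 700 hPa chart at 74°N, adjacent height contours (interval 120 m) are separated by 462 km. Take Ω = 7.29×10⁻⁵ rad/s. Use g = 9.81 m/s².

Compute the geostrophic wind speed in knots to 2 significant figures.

35 knots

Coriolis parameter at 74°N:
f = 2Ω sin φ = 2 × 7.29×10⁻⁵ × sin 74° = 1.40×10⁻⁴ s⁻¹
Height gradient: |∂Z/∂n| = 120 m / 462000 m = 2.60×10⁻⁴
On a pressure surface, geostrophic balance gives V_g = (g/f)|∂Z/∂n|:
V_g = 9.81 × 2.60×10⁻⁴ / 1.40×10⁻⁴ = 18.2 m/s
Converting: 18.2 m/s × 1.944 = 35 knots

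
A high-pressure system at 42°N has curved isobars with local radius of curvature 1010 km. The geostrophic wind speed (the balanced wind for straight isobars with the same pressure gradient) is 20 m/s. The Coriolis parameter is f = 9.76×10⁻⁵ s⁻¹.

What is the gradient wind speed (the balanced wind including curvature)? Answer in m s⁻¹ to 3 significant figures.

27.9 m s⁻¹

Around a high, pressure-gradient force acts outward with centrifugal, so Coriolis balances both:
fV = (1/ρ)|∂P/∂n| + V²/R  →  V² − fR·V + fR·V_g = 0
With fR = 9.76×10⁻⁵ × 1010×10³ m = 98.6 m/s:
V = [fR − √((fR)² − 4 fR V_g)]/2 = [98.6 − √(98.6² − 4×98.6×20)]/2 = 27.9 m/s
Supergeostrophic (V > V_g = 20 m/s), as expected around a high.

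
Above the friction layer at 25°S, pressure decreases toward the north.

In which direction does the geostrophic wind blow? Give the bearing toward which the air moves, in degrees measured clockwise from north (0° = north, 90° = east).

270°

The pressure-gradient force points toward the north (bearing 000°).
Geostrophic balance: in the Southern Hemisphere the Coriolis force deflects motion to the left, so the geostrophic wind blows 90° to the left of the pressure-gradient force (low pressure on the right).
Rotating 000° by 90° counterclockwise gives 270° — the wind blows toward the west.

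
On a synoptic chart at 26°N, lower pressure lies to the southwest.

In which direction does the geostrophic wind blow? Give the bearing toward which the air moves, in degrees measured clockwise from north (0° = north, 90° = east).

The pressure-gradient force points toward the southwest (bearing 225°).
Geostrophic balance: in the Northern Hemisphere the Coriolis force deflects motion to the right, so the geostrophic wind blows 90° to the right of the pressure-gradient force (low pressure on the left).
Rotating 225° by 90° clockwise gives 315° — the wind blows toward the northwest.

315°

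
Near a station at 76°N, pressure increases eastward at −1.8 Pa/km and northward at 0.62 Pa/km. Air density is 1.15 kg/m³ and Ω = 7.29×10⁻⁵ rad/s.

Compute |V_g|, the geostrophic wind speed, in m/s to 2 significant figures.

Coriolis parameter at 76°N:
f = 2Ω sin φ = 2 × 7.29×10⁻⁵ × sin 76° = 1.41×10⁻⁴ s⁻¹
Component geostrophic relations (x east, y north):
u_g = −(1/(fρ)) ∂P/∂y,  v_g = (1/(fρ)) ∂P/∂x
u_g = −(0.62×10⁻³)/(1.41×10⁻⁴ × 1.15) = −3.81 m/s;  v_g = (−1.8×10⁻³)/(1.41×10⁻⁴ × 1.15) = −11.1 m/s
|V_g| = √(u_g² + v_g²) = 11.7 m/s

12 m/s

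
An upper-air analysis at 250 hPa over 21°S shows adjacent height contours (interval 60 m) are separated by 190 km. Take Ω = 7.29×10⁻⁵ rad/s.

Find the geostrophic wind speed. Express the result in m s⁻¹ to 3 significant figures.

Coriolis parameter at 21°S:
f = 2Ω sin φ = 2 × 7.29×10⁻⁵ × sin 21° = 5.23×10⁻⁵ s⁻¹
Height gradient: |∂Z/∂n| = 60 m / 190000 m = 3.16×10⁻⁴
On a pressure surface, geostrophic balance gives V_g = (g/f)|∂Z/∂n|:
V_g = 9.81 × 3.16×10⁻⁴ / 5.23×10⁻⁵ = 59.3 m/s

59.3 m s⁻¹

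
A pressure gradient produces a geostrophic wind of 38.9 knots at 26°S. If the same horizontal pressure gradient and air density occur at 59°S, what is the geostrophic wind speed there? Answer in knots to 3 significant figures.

19.9 knots

With the same pressure gradient and density, V_g ∝ 1/f ∝ 1/sin φ.
V₂ = V₁ · sin φ₁ / sin φ₂ = 38.9 × sin 26° / sin 59°
V₂ = 38.9 × 0.4384/0.8572 = 19.9 knots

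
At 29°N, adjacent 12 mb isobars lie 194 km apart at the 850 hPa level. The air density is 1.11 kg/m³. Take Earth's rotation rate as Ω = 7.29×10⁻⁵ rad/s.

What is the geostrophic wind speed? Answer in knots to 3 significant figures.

Coriolis parameter at 29°N:
f = 2Ω sin φ = 2 × 7.29×10⁻⁵ × sin 29° = 7.07×10⁻⁵ s⁻¹
Pressure gradient: |∂P/∂n| = 1200 Pa / 194000 m = 6.19×10⁻³ Pa/m
Geostrophic balance (pressure-gradient force = Coriolis force):
V_g = (1/(fρ)) |∂P/∂n| = 6.19×10⁻³ / (7.07×10⁻⁵ × 1.11) = 78.8 m/s
Converting: 78.8 m/s × 1.944 = 153 knots

153 knots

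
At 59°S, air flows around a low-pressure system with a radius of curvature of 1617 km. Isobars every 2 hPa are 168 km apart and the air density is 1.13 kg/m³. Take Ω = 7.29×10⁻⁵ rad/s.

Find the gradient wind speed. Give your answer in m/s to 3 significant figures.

Coriolis parameter at 59°S:
f = 2Ω sin φ = 2 × 7.29×10⁻⁵ × sin 59° = 1.25×10⁻⁴ s⁻¹
Pressure gradient: |∂P/∂n| = 200 Pa / 168000 m = 1.19×10⁻³ Pa/m
Geostrophic speed: V_g = |∂P/∂n|/(fρ) = 1.19×10⁻³/(1.25×10⁻⁴ × 1.13) = 8.43 m/s
Around a low, centrifugal force acts outward with Coriolis, so pressure-gradient force balances both:
(1/ρ)|∂P/∂n| = fV + V²/R  →  V² + fR·V − fR·V_g = 0
With fR = 1.25×10⁻⁴ × 1617×10³ m = 202 m/s:
V = [−fR + √((fR)² + 4 fR V_g)]/2 = [−202 + √(202² + 4×202×8.43)]/2 = 8.1 m/s
Subgeostrophic (V < V_g = 8.43 m/s), as expected around a low.

8.10 m/s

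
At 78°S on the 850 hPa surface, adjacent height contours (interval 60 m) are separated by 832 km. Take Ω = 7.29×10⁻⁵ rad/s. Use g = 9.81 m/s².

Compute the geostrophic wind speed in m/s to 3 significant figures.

Coriolis parameter at 78°S:
f = 2Ω sin φ = 2 × 7.29×10⁻⁵ × sin 78° = 1.43×10⁻⁴ s⁻¹
Height gradient: |∂Z/∂n| = 60 m / 832000 m = 7.21×10⁻⁵
On a pressure surface, geostrophic balance gives V_g = (g/f)|∂Z/∂n|:
V_g = 9.81 × 7.21×10⁻⁵ / 1.43×10⁻⁴ = 4.96 m/s

4.96 m/s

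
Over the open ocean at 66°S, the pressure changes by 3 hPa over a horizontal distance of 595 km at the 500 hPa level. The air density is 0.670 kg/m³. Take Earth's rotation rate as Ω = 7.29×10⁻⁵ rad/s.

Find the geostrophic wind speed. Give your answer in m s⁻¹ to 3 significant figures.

5.65 m s⁻¹

Coriolis parameter at 66°S:
f = 2Ω sin φ = 2 × 7.29×10⁻⁵ × sin 66° = 1.33×10⁻⁴ s⁻¹
Pressure gradient: |∂P/∂n| = 300 Pa / 595000 m = 5.04×10⁻⁴ Pa/m
Geostrophic balance (pressure-gradient force = Coriolis force):
V_g = (1/(fρ)) |∂P/∂n| = 5.04×10⁻⁴ / (1.33×10⁻⁴ × 0.670) = 5.65 m/s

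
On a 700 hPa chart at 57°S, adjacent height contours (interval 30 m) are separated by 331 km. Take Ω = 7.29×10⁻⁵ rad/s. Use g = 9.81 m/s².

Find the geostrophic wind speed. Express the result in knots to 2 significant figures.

14 knots

Coriolis parameter at 57°S:
f = 2Ω sin φ = 2 × 7.29×10⁻⁵ × sin 57° = 1.22×10⁻⁴ s⁻¹
Height gradient: |∂Z/∂n| = 30 m / 331000 m = 9.06×10⁻⁵
On a pressure surface, geostrophic balance gives V_g = (g/f)|∂Z/∂n|:
V_g = 9.81 × 9.06×10⁻⁵ / 1.22×10⁻⁴ = 7.27 m/s
Converting: 7.27 m/s × 1.944 = 14 knots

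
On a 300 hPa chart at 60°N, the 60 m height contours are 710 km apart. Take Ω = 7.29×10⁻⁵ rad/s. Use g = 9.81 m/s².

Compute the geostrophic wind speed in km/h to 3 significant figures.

23.6 km/h

Coriolis parameter at 60°N:
f = 2Ω sin φ = 2 × 7.29×10⁻⁵ × sin 60° = 1.26×10⁻⁴ s⁻¹
Height gradient: |∂Z/∂n| = 60 m / 710000 m = 8.45×10⁻⁵
On a pressure surface, geostrophic balance gives V_g = (g/f)|∂Z/∂n|:
V_g = 9.81 × 8.45×10⁻⁵ / 1.26×10⁻⁴ = 6.57 m/s
Converting: 6.57 m/s × 3.6 = 23.6 km/h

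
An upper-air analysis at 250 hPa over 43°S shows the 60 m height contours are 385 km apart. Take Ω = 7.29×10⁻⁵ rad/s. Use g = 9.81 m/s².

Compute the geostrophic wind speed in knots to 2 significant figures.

Coriolis parameter at 43°S:
f = 2Ω sin φ = 2 × 7.29×10⁻⁵ × sin 43° = 9.94×10⁻⁵ s⁻¹
Height gradient: |∂Z/∂n| = 60 m / 385000 m = 1.56×10⁻⁴
On a pressure surface, geostrophic balance gives V_g = (g/f)|∂Z/∂n|:
V_g = 9.81 × 1.56×10⁻⁴ / 9.94×10⁻⁵ = 15.4 m/s
Converting: 15.4 m/s × 1.944 = 30 knots

30 knots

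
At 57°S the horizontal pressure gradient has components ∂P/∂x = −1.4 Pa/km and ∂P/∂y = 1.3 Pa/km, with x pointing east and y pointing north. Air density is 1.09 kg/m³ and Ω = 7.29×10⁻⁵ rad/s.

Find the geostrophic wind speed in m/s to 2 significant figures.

Coriolis parameter at 57°S:
f = 2Ω sin φ = 2 × 7.29×10⁻⁵ × sin 57° = 1.22×10⁻⁴ s⁻¹
In the Southern Hemisphere f is negative: f = −1.22×10⁻⁴ s⁻¹.
Component geostrophic relations (x east, y north):
u_g = −(1/(fρ)) ∂P/∂y,  v_g = (1/(fρ)) ∂P/∂x
u_g = −(1.3×10⁻³)/(−1.22×10⁻⁴ × 1.09) = 9.75 m/s;  v_g = (−1.4×10⁻³)/(−1.22×10⁻⁴ × 1.09) = 10.5 m/s
|V_g| = √(u_g² + v_g²) = 14.3 m/s

14 m/s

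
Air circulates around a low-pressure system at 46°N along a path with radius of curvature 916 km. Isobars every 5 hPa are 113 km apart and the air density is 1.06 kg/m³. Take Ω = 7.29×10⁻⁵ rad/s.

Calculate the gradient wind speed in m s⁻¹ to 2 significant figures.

30 m s⁻¹

Coriolis parameter at 46°N:
f = 2Ω sin φ = 2 × 7.29×10⁻⁵ × sin 46° = 1.05×10⁻⁴ s⁻¹
Pressure gradient: |∂P/∂n| = 500 Pa / 113000 m = 4.42×10⁻³ Pa/m
Geostrophic speed: V_g = |∂P/∂n|/(fρ) = 4.42×10⁻³/(1.05×10⁻⁴ × 1.06) = 39.8 m/s
Around a low, centrifugal force acts outward with Coriolis, so pressure-gradient force balances both:
(1/ρ)|∂P/∂n| = fV + V²/R  →  V² + fR·V − fR·V_g = 0
With fR = 1.05×10⁻⁴ × 916×10³ m = 96.1 m/s:
V = [−fR + √((fR)² + 4 fR V_g)]/2 = [−96.1 + √(96.1² + 4×96.1×39.8)]/2 = 30.3 m/s
Subgeostrophic (V < V_g = 39.8 m/s), as expected around a low.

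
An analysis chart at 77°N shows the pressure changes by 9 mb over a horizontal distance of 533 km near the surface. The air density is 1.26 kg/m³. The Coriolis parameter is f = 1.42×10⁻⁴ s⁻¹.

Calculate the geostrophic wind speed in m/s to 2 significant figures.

9.4 m/s

Pressure gradient: |∂P/∂n| = 900 Pa / 533000 m = 1.69×10⁻³ Pa/m
Geostrophic balance (pressure-gradient force = Coriolis force):
V_g = (1/(fρ)) |∂P/∂n| = 1.69×10⁻³ / (1.42×10⁻⁴ × 1.26) = 9.44 m/s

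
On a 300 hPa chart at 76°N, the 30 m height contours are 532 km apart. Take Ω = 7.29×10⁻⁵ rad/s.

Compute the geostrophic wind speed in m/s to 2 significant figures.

3.9 m/s

Coriolis parameter at 76°N:
f = 2Ω sin φ = 2 × 7.29×10⁻⁵ × sin 76° = 1.41×10⁻⁴ s⁻¹
Height gradient: |∂Z/∂n| = 30 m / 532000 m = 5.64×10⁻⁵
On a pressure surface, geostrophic balance gives V_g = (g/f)|∂Z/∂n|:
V_g = 9.81 × 5.64×10⁻⁵ / 1.41×10⁻⁴ = 3.91 m/s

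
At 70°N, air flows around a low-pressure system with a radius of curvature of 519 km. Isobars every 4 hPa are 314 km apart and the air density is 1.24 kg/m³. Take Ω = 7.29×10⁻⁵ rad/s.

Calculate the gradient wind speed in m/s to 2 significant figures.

6.8 m/s

Coriolis parameter at 70°N:
f = 2Ω sin φ = 2 × 7.29×10⁻⁵ × sin 70° = 1.37×10⁻⁴ s⁻¹
Pressure gradient: |∂P/∂n| = 400 Pa / 314000 m = 1.27×10⁻³ Pa/m
Geostrophic speed: V_g = |∂P/∂n|/(fρ) = 1.27×10⁻³/(1.37×10⁻⁴ × 1.24) = 7.50 m/s
Around a low, centrifugal force acts outward with Coriolis, so pressure-gradient force balances both:
(1/ρ)|∂P/∂n| = fV + V²/R  →  V² + fR·V − fR·V_g = 0
With fR = 1.37×10⁻⁴ × 519×10³ m = 71.1 m/s:
V = [−fR + √((fR)² + 4 fR V_g)]/2 = [−71.1 + √(71.1² + 4×71.1×7.5)]/2 = 6.84 m/s
Subgeostrophic (V < V_g = 7.5 m/s), as expected around a low.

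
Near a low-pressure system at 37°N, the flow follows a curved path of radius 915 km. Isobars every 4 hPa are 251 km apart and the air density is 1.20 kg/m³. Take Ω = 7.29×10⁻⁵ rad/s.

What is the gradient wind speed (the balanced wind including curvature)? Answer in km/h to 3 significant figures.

Coriolis parameter at 37°N:
f = 2Ω sin φ = 2 × 7.29×10⁻⁵ × sin 37° = 8.77×10⁻⁵ s⁻¹
Pressure gradient: |∂P/∂n| = 400 Pa / 251000 m = 1.59×10⁻³ Pa/m
Geostrophic speed: V_g = |∂P/∂n|/(fρ) = 1.59×10⁻³/(8.77×10⁻⁵ × 1.20) = 15.1 m/s
Around a low, centrifugal force acts outward with Coriolis, so pressure-gradient force balances both:
(1/ρ)|∂P/∂n| = fV + V²/R  →  V² + fR·V − fR·V_g = 0
With fR = 8.77×10⁻⁵ × 915×10³ m = 80.3 m/s:
V = [−fR + √((fR)² + 4 fR V_g)]/2 = [−80.3 + √(80.3² + 4×80.3×15.1)]/2 = 13 m/s
Subgeostrophic (V < V_g = 15.1 m/s), as expected around a low.
Converting: 13 m/s × 3.6 = 46.9 km/h

46.9 km/h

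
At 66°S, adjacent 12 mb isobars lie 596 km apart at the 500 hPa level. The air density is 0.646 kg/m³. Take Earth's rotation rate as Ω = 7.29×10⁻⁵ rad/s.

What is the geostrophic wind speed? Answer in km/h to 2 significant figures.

84 km/h

Coriolis parameter at 66°S:
f = 2Ω sin φ = 2 × 7.29×10⁻⁵ × sin 66° = 1.33×10⁻⁴ s⁻¹
Pressure gradient: |∂P/∂n| = 1200 Pa / 596000 m = 2.01×10⁻³ Pa/m
Geostrophic balance (pressure-gradient force = Coriolis force):
V_g = (1/(fρ)) |∂P/∂n| = 2.01×10⁻³ / (1.33×10⁻⁴ × 0.646) = 23.4 m/s
Converting: 23.4 m/s × 3.6 = 84 km/h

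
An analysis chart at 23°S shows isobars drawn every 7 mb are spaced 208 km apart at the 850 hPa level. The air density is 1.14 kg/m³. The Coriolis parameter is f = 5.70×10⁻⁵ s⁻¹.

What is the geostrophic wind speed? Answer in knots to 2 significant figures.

Pressure gradient: |∂P/∂n| = 700 Pa / 208000 m = 3.37×10⁻³ Pa/m
Geostrophic balance (pressure-gradient force = Coriolis force):
V_g = (1/(fρ)) |∂P/∂n| = 3.37×10⁻³ / (5.70×10⁻⁵ × 1.14) = 51.8 m/s
Converting: 51.8 m/s × 1.944 = 100 knots

100 knots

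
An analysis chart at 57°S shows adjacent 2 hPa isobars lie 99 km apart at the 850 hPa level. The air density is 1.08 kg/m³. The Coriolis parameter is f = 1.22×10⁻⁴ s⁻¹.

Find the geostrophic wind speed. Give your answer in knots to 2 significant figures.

Pressure gradient: |∂P/∂n| = 200 Pa / 99000 m = 2.02×10⁻³ Pa/m
Geostrophic balance (pressure-gradient force = Coriolis force):
V_g = (1/(fρ)) |∂P/∂n| = 2.02×10⁻³ / (1.22×10⁻⁴ × 1.08) = 15.3 m/s
Converting: 15.3 m/s × 1.944 = 30 knots

30 knots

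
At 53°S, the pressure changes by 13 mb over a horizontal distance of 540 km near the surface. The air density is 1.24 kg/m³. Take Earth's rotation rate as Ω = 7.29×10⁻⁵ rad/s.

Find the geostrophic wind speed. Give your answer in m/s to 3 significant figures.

16.7 m/s

Coriolis parameter at 53°S:
f = 2Ω sin φ = 2 × 7.29×10⁻⁵ × sin 53° = 1.16×10⁻⁴ s⁻¹
Pressure gradient: |∂P/∂n| = 1300 Pa / 540000 m = 2.41×10⁻³ Pa/m
Geostrophic balance (pressure-gradient force = Coriolis force):
V_g = (1/(fρ)) |∂P/∂n| = 2.41×10⁻³ / (1.16×10⁻⁴ × 1.24) = 16.7 m/s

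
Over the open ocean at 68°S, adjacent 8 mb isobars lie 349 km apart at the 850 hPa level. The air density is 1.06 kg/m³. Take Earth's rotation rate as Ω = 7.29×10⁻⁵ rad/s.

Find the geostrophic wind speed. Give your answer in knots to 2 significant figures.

Coriolis parameter at 68°S:
f = 2Ω sin φ = 2 × 7.29×10⁻⁵ × sin 68° = 1.35×10⁻⁴ s⁻¹
Pressure gradient: |∂P/∂n| = 800 Pa / 349000 m = 2.29×10⁻³ Pa/m
Geostrophic balance (pressure-gradient force = Coriolis force):
V_g = (1/(fρ)) |∂P/∂n| = 2.29×10⁻³ / (1.35×10⁻⁴ × 1.06) = 16.0 m/s
Converting: 16.0 m/s × 1.944 = 31 knots

31 knots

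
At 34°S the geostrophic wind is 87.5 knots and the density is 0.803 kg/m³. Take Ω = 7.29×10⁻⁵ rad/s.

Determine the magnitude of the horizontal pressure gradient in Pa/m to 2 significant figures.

2.9×10⁻³ Pa/m

Coriolis parameter at 34°S:
f = 2Ω sin φ = 2 × 7.29×10⁻⁵ × sin 34° = 8.15×10⁻⁵ s⁻¹
Wind speed in SI: 87.5 knots = 45.0 m/s
Geostrophic balance rearranged: |∂P/∂n| = f ρ V_g
|∂P/∂n| = 8.15×10⁻⁵ × 0.803 × 45.0 = 2.95×10⁻³ Pa/m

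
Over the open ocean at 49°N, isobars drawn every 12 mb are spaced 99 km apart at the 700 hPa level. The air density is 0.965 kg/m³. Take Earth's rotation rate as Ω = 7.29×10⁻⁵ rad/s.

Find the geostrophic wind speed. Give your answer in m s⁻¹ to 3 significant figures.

114 m s⁻¹

Coriolis parameter at 49°N:
f = 2Ω sin φ = 2 × 7.29×10⁻⁵ × sin 49° = 1.10×10⁻⁴ s⁻¹
Pressure gradient: |∂P/∂n| = 1200 Pa / 99000 m = 1.21×10⁻² Pa/m
Geostrophic balance (pressure-gradient force = Coriolis force):
V_g = (1/(fρ)) |∂P/∂n| = 1.21×10⁻² / (1.10×10⁻⁴ × 0.965) = 114 m/s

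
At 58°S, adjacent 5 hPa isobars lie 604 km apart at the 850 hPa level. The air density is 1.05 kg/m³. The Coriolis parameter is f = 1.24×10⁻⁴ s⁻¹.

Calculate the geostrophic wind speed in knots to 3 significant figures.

Pressure gradient: |∂P/∂n| = 500 Pa / 604000 m = 8.28×10⁻⁴ Pa/m
Geostrophic balance (pressure-gradient force = Coriolis force):
V_g = (1/(fρ)) |∂P/∂n| = 8.28×10⁻⁴ / (1.24×10⁻⁴ × 1.05) = 6.36 m/s
Converting: 6.36 m/s × 1.944 = 12.4 knots

12.4 knots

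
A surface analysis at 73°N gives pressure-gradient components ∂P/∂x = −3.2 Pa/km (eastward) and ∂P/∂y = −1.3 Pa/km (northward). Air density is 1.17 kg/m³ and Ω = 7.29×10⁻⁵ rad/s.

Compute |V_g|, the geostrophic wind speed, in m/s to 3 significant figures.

21.2 m/s

Coriolis parameter at 73°N:
f = 2Ω sin φ = 2 × 7.29×10⁻⁵ × sin 73° = 1.39×10⁻⁴ s⁻¹
Component geostrophic relations (x east, y north):
u_g = −(1/(fρ)) ∂P/∂y,  v_g = (1/(fρ)) ∂P/∂x
u_g = −(−1.3×10⁻³)/(1.39×10⁻⁴ × 1.17) = 7.97 m/s;  v_g = (−3.2×10⁻³)/(1.39×10⁻⁴ × 1.17) = −19.6 m/s
|V_g| = √(u_g² + v_g²) = 21.2 m/s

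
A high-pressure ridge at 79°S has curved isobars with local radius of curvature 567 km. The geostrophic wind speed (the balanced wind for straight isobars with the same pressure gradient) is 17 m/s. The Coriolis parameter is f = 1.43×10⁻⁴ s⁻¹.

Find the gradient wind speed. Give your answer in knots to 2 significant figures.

47 knots

Around a high, pressure-gradient force acts outward with centrifugal, so Coriolis balances both:
fV = (1/ρ)|∂P/∂n| + V²/R  →  V² − fR·V + fR·V_g = 0
With fR = 1.43×10⁻⁴ × 567×10³ m = 81.1 m/s:
V = [fR − √((fR)² − 4 fR V_g)]/2 = [81.1 − √(81.1² − 4×81.1×17)]/2 = 24.3 m/s
Supergeostrophic (V > V_g = 17 m/s), as expected around a high.
Converting: 24.3 m/s × 1.944 = 47 knots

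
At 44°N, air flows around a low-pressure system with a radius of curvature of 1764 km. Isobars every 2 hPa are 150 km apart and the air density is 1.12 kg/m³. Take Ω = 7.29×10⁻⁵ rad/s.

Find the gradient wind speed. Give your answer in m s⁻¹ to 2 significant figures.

11 m s⁻¹

Coriolis parameter at 44°N:
f = 2Ω sin φ = 2 × 7.29×10⁻⁵ × sin 44° = 1.01×10⁻⁴ s⁻¹
Pressure gradient: |∂P/∂n| = 200 Pa / 150000 m = 1.33×10⁻³ Pa/m
Geostrophic speed: V_g = |∂P/∂n|/(fρ) = 1.33×10⁻³/(1.01×10⁻⁴ × 1.12) = 11.8 m/s
Around a low, centrifugal force acts outward with Coriolis, so pressure-gradient force balances both:
(1/ρ)|∂P/∂n| = fV + V²/R  →  V² + fR·V − fR·V_g = 0
With fR = 1.01×10⁻⁴ × 1764×10³ m = 179 m/s:
V = [−fR + √((fR)² + 4 fR V_g)]/2 = [−179 + √(179² + 4×179×11.8)]/2 = 11.1 m/s
Subgeostrophic (V < V_g = 11.8 m/s), as expected around a low.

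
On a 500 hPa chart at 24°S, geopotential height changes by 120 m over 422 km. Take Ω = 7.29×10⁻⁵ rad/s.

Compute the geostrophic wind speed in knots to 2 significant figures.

91 knots

Coriolis parameter at 24°S:
f = 2Ω sin φ = 2 × 7.29×10⁻⁵ × sin 24° = 5.93×10⁻⁵ s⁻¹
Height gradient: |∂Z/∂n| = 120 m / 422000 m = 2.84×10⁻⁴
On a pressure surface, geostrophic balance gives V_g = (g/f)|∂Z/∂n|:
V_g = 9.81 × 2.84×10⁻⁴ / 5.93×10⁻⁵ = 47.0 m/s
Converting: 47.0 m/s × 1.944 = 91 knots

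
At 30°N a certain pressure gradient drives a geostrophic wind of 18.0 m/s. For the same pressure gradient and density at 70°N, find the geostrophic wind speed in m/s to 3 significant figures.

9.58 m/s

With the same pressure gradient and density, V_g ∝ 1/f ∝ 1/sin φ.
V₂ = V₁ · sin φ₁ / sin φ₂ = 18.0 × sin 30° / sin 70°
V₂ = 18.0 × 0.5000/0.9397 = 9.58 m/s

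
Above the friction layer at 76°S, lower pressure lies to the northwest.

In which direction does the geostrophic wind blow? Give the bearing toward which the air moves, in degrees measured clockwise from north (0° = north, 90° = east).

The pressure-gradient force points toward the northwest (bearing 315°).
Geostrophic balance: in the Southern Hemisphere the Coriolis force deflects motion to the left, so the geostrophic wind blows 90° to the left of the pressure-gradient force (low pressure on the right).
Rotating 315° by 90° counterclockwise gives 225° — the wind blows toward the southwest.

225°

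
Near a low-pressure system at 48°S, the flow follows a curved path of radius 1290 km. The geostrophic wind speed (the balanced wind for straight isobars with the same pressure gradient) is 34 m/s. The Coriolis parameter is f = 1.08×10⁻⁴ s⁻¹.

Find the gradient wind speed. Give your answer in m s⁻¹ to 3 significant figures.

Around a low, centrifugal force acts outward with Coriolis, so pressure-gradient force balances both:
(1/ρ)|∂P/∂n| = fV + V²/R  →  V² + fR·V − fR·V_g = 0
With fR = 1.08×10⁻⁴ × 1290×10³ m = 139 m/s:
V = [−fR + √((fR)² + 4 fR V_g)]/2 = [−139 + √(139² + 4×139×34)]/2 = 28.3 m/s
Subgeostrophic (V < V_g = 34 m/s), as expected around a low.

28.3 m s⁻¹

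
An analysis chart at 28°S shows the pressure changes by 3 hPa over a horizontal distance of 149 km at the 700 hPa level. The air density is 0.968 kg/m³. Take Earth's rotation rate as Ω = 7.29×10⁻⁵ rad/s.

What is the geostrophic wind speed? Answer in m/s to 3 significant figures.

Coriolis parameter at 28°S:
f = 2Ω sin φ = 2 × 7.29×10⁻⁵ × sin 28° = 6.84×10⁻⁵ s⁻¹
Pressure gradient: |∂P/∂n| = 300 Pa / 149000 m = 2.01×10⁻³ Pa/m
Geostrophic balance (pressure-gradient force = Coriolis force):
V_g = (1/(fρ)) |∂P/∂n| = 2.01×10⁻³ / (6.84×10⁻⁵ × 0.968) = 30.4 m/s

30.4 m/s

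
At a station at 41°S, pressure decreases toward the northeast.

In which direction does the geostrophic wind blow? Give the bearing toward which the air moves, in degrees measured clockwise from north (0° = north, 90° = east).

The pressure-gradient force points toward the northeast (bearing 045°).
Geostrophic balance: in the Southern Hemisphere the Coriolis force deflects motion to the left, so the geostrophic wind blows 90° to the left of the pressure-gradient force (low pressure on the right).
Rotating 045° by 90° counterclockwise gives 315° — the wind blows toward the northwest.

315°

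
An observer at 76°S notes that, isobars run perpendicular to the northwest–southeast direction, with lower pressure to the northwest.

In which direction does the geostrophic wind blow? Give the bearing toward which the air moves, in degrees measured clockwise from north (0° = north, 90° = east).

The pressure-gradient force points toward the northwest (bearing 315°).
Geostrophic balance: in the Southern Hemisphere the Coriolis force deflects motion to the left, so the geostrophic wind blows 90° to the left of the pressure-gradient force (low pressure on the right).
Rotating 315° by 90° counterclockwise gives 225° — the wind blows toward the southwest.

225°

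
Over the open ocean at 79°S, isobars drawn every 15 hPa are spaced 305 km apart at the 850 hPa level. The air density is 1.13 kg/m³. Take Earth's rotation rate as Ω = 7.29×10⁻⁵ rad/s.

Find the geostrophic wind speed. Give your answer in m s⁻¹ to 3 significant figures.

Coriolis parameter at 79°S:
f = 2Ω sin φ = 2 × 7.29×10⁻⁵ × sin 79° = 1.43×10⁻⁴ s⁻¹
Pressure gradient: |∂P/∂n| = 1500 Pa / 305000 m = 4.92×10⁻³ Pa/m
Geostrophic balance (pressure-gradient force = Coriolis force):
V_g = (1/(fρ)) |∂P/∂n| = 4.92×10⁻³ / (1.43×10⁻⁴ × 1.13) = 30.4 m/s

30.4 m s⁻¹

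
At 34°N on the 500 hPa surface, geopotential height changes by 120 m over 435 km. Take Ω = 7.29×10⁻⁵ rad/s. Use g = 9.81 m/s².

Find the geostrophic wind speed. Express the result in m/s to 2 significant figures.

Coriolis parameter at 34°N:
f = 2Ω sin φ = 2 × 7.29×10⁻⁵ × sin 34° = 8.15×10⁻⁵ s⁻¹
Height gradient: |∂Z/∂n| = 120 m / 435000 m = 2.76×10⁻⁴
On a pressure surface, geostrophic balance gives V_g = (g/f)|∂Z/∂n|:
V_g = 9.81 × 2.76×10⁻⁴ / 8.15×10⁻⁵ = 33.2 m/s

33 m/s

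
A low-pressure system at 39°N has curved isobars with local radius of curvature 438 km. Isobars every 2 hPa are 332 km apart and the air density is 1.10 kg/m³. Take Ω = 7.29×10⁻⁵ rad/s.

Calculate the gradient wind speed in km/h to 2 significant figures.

19 km/h

Coriolis parameter at 39°N:
f = 2Ω sin φ = 2 × 7.29×10⁻⁵ × sin 39° = 9.18×10⁻⁵ s⁻¹
Pressure gradient: |∂P/∂n| = 200 Pa / 332000 m = 6.02×10⁻⁴ Pa/m
Geostrophic speed: V_g = |∂P/∂n|/(fρ) = 6.02×10⁻⁴/(9.18×10⁻⁵ × 1.10) = 5.97 m/s
Around a low, centrifugal force acts outward with Coriolis, so pressure-gradient force balances both:
(1/ρ)|∂P/∂n| = fV + V²/R  →  V² + fR·V − fR·V_g = 0
With fR = 9.18×10⁻⁵ × 438×10³ m = 40.2 m/s:
V = [−fR + √((fR)² + 4 fR V_g)]/2 = [−40.2 + √(40.2² + 4×40.2×5.97)]/2 = 5.28 m/s
Subgeostrophic (V < V_g = 5.97 m/s), as expected around a low.
Converting: 5.28 m/s × 3.6 = 19 km/h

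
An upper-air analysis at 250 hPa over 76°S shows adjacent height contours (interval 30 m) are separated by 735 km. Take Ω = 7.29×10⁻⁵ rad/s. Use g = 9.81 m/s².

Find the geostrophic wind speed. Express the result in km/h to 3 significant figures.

10.2 km/h

Coriolis parameter at 76°S:
f = 2Ω sin φ = 2 × 7.29×10⁻⁵ × sin 76° = 1.41×10⁻⁴ s⁻¹
Height gradient: |∂Z/∂n| = 30 m / 735000 m = 4.08×10⁻⁵
On a pressure surface, geostrophic balance gives V_g = (g/f)|∂Z/∂n|:
V_g = 9.81 × 4.08×10⁻⁵ / 1.41×10⁻⁴ = 2.83 m/s
Converting: 2.83 m/s × 3.6 = 10.2 km/h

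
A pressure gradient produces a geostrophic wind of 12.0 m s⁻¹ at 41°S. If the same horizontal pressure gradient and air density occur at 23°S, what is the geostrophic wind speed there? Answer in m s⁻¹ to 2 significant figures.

With the same pressure gradient and density, V_g ∝ 1/f ∝ 1/sin φ.
V₂ = V₁ · sin φ₁ / sin φ₂ = 12.0 × sin 41° / sin 23°
V₂ = 12.0 × 0.6561/0.3907 = 20 m s⁻¹

20 m s⁻¹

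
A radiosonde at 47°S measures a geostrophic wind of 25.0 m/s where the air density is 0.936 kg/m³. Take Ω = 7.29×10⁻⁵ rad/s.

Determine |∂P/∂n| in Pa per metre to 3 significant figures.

Coriolis parameter at 47°S:
f = 2Ω sin φ = 2 × 7.29×10⁻⁵ × sin 47° = 1.07×10⁻⁴ s⁻¹
Geostrophic balance rearranged: |∂P/∂n| = f ρ V_g
|∂P/∂n| = 1.07×10⁻⁴ × 0.936 × 25.0 = 2.50×10⁻³ Pa/m

2.50×10⁻³ Pa/m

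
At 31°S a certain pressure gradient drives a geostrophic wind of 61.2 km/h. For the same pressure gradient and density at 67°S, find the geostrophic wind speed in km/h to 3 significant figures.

With the same pressure gradient and density, V_g ∝ 1/f ∝ 1/sin φ.
V₂ = V₁ · sin φ₁ / sin φ₂ = 61.2 × sin 31° / sin 67°
V₂ = 61.2 × 0.5150/0.9205 = 34.2 km/h

34.2 km/h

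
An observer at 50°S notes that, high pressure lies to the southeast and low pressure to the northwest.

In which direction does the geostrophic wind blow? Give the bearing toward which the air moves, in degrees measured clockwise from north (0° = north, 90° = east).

The pressure-gradient force points toward the northwest (bearing 315°).
Geostrophic balance: in the Southern Hemisphere the Coriolis force deflects motion to the left, so the geostrophic wind blows 90° to the left of the pressure-gradient force (low pressure on the right).
Rotating 315° by 90° counterclockwise gives 225° — the wind blows toward the southwest.

225°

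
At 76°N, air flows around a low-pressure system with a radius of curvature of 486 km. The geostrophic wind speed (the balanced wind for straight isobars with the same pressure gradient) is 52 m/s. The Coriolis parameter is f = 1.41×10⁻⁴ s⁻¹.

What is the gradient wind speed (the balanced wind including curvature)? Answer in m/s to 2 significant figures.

Around a low, centrifugal force acts outward with Coriolis, so pressure-gradient force balances both:
(1/ρ)|∂P/∂n| = fV + V²/R  →  V² + fR·V − fR·V_g = 0
With fR = 1.41×10⁻⁴ × 486×10³ m = 68.5 m/s:
V = [−fR + √((fR)² + 4 fR V_g)]/2 = [−68.5 + √(68.5² + 4×68.5×52)]/2 = 34.6 m/s
Subgeostrophic (V < V_g = 52 m/s), as expected around a low.

35 m/s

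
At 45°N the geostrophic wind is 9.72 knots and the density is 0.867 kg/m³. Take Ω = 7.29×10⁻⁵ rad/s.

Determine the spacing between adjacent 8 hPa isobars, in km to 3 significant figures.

1790 km

Coriolis parameter at 45°N:
f = 2Ω sin φ = 2 × 7.29×10⁻⁵ × sin 45° = 1.03×10⁻⁴ s⁻¹
Wind speed in SI: 9.72 knots = 5.00 m/s
Geostrophic balance rearranged: |∂P/∂n| = f ρ V_g
|∂P/∂n| = 1.03×10⁻⁴ × 0.867 × 5.00 = 4.47×10⁻⁴ Pa/m
Isobar spacing: Δn = ΔP/|∂P/∂n| = 800 Pa / 4.47×10⁻⁴ Pa/m = 1789880 m ≈ 1790 km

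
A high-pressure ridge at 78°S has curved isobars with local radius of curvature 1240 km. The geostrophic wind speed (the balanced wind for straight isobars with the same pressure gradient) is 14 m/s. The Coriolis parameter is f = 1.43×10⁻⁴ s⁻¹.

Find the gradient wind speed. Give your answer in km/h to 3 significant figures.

55.2 km/h

Around a high, pressure-gradient force acts outward with centrifugal, so Coriolis balances both:
fV = (1/ρ)|∂P/∂n| + V²/R  →  V² − fR·V + fR·V_g = 0
With fR = 1.43×10⁻⁴ × 1240×10³ m = 177 m/s:
V = [fR − √((fR)² − 4 fR V_g)]/2 = [177 − √(177² − 4×177×14)]/2 = 15.3 m/s
Supergeostrophic (V > V_g = 14 m/s), as expected around a high.
Converting: 15.3 m/s × 3.6 = 55.2 km/h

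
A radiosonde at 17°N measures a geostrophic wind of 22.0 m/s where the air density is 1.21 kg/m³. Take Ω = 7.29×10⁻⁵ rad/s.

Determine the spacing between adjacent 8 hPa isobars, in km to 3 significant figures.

705 km

Coriolis parameter at 17°N:
f = 2Ω sin φ = 2 × 7.29×10⁻⁵ × sin 17° = 4.26×10⁻⁵ s⁻¹
Geostrophic balance rearranged: |∂P/∂n| = f ρ V_g
|∂P/∂n| = 4.26×10⁻⁵ × 1.21 × 22.0 = 1.13×10⁻³ Pa/m
Isobar spacing: Δn = ΔP/|∂P/∂n| = 800 Pa / 1.13×10⁻³ Pa/m = 705000 m ≈ 705 km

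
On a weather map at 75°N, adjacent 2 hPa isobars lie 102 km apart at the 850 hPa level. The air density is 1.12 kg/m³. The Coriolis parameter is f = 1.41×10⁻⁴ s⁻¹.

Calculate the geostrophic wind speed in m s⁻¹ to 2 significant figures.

Pressure gradient: |∂P/∂n| = 200 Pa / 102000 m = 1.96×10⁻³ Pa/m
Geostrophic balance (pressure-gradient force = Coriolis force):
V_g = (1/(fρ)) |∂P/∂n| = 1.96×10⁻³ / (1.41×10⁻⁴ × 1.12) = 12.4 m/s

12 m s⁻¹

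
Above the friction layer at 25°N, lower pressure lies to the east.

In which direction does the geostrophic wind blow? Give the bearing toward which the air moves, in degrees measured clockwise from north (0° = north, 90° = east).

The pressure-gradient force points toward the east (bearing 090°).
Geostrophic balance: in the Northern Hemisphere the Coriolis force deflects motion to the right, so the geostrophic wind blows 90° to the right of the pressure-gradient force (low pressure on the left).
Rotating 090° by 90° clockwise gives 180° — the wind blows toward the south.

180°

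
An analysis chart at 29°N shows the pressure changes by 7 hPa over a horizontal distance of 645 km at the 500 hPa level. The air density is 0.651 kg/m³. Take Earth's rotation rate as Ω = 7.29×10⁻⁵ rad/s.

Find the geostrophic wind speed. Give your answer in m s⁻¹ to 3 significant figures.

23.6 m s⁻¹

Coriolis parameter at 29°N:
f = 2Ω sin φ = 2 × 7.29×10⁻⁵ × sin 29° = 7.07×10⁻⁵ s⁻¹
Pressure gradient: |∂P/∂n| = 700 Pa / 645000 m = 1.09×10⁻³ Pa/m
Geostrophic balance (pressure-gradient force = Coriolis force):
V_g = (1/(fρ)) |∂P/∂n| = 1.09×10⁻³ / (7.07×10⁻⁵ × 0.651) = 23.6 m/s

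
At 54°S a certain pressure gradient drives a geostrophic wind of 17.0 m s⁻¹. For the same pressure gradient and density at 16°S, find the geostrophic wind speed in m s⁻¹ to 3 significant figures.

49.9 m s⁻¹

With the same pressure gradient and density, V_g ∝ 1/f ∝ 1/sin φ.
V₂ = V₁ · sin φ₁ / sin φ₂ = 17.0 × sin 54° / sin 16°
V₂ = 17.0 × 0.8090/0.2756 = 49.9 m s⁻¹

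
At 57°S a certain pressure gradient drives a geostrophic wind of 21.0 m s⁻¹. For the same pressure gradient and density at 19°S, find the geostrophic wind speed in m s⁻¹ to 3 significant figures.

With the same pressure gradient and density, V_g ∝ 1/f ∝ 1/sin φ.
V₂ = V₁ · sin φ₁ / sin φ₂ = 21.0 × sin 57° / sin 19°
V₂ = 21.0 × 0.8387/0.3256 = 54.1 m s⁻¹

54.1 m s⁻¹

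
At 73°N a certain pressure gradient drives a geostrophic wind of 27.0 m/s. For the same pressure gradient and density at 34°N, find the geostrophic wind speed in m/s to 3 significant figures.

With the same pressure gradient and density, V_g ∝ 1/f ∝ 1/sin φ.
V₂ = V₁ · sin φ₁ / sin φ₂ = 27.0 × sin 73° / sin 34°
V₂ = 27.0 × 0.9563/0.5592 = 46.2 m/s

46.2 m/s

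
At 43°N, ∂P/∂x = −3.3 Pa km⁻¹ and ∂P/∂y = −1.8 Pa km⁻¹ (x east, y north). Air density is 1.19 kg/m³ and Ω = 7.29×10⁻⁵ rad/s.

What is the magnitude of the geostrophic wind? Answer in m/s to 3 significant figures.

31.8 m/s

Coriolis parameter at 43°N:
f = 2Ω sin φ = 2 × 7.29×10⁻⁵ × sin 43° = 9.94×10⁻⁵ s⁻¹
Component geostrophic relations (x east, y north):
u_g = −(1/(fρ)) ∂P/∂y,  v_g = (1/(fρ)) ∂P/∂x
u_g = −(−1.8×10⁻³)/(9.94×10⁻⁵ × 1.19) = 15.2 m/s;  v_g = (−3.3×10⁻³)/(9.94×10⁻⁵ × 1.19) = −27.9 m/s
|V_g| = √(u_g² + v_g²) = 31.8 m/s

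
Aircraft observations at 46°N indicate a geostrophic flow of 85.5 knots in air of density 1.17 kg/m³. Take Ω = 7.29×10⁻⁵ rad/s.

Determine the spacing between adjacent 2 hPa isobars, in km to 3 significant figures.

Coriolis parameter at 46°N:
f = 2Ω sin φ = 2 × 7.29×10⁻⁵ × sin 46° = 1.05×10⁻⁴ s⁻¹
Wind speed in SI: 85.5 knots = 44.0 m/s
Geostrophic balance rearranged: |∂P/∂n| = f ρ V_g
|∂P/∂n| = 1.05×10⁻⁴ × 1.17 × 44.0 = 5.40×10⁻³ Pa/m
Isobar spacing: Δn = ΔP/|∂P/∂n| = 200 Pa / 5.40×10⁻³ Pa/m = 37055 m ≈ 37.1 km

37.1 km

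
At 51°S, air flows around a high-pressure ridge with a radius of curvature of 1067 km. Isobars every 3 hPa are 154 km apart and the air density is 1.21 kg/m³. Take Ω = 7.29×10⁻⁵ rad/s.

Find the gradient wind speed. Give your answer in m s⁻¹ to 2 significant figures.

Coriolis parameter at 51°S:
f = 2Ω sin φ = 2 × 7.29×10⁻⁵ × sin 51° = 1.13×10⁻⁴ s⁻¹
Pressure gradient: |∂P/∂n| = 300 Pa / 154000 m = 1.95×10⁻³ Pa/m
Geostrophic speed: V_g = |∂P/∂n|/(fρ) = 1.95×10⁻³/(1.13×10⁻⁴ × 1.21) = 14.2 m/s
Around a high, pressure-gradient force acts outward with centrifugal, so Coriolis balances both:
fV = (1/ρ)|∂P/∂n| + V²/R  →  V² − fR·V + fR·V_g = 0
With fR = 1.13×10⁻⁴ × 1067×10³ m = 121 m/s:
V = [fR − √((fR)² − 4 fR V_g)]/2 = [121 − √(121² − 4×121×14.2)]/2 = 16.4 m/s
Supergeostrophic (V > V_g = 14.2 m/s), as expected around a high.

16 m s⁻¹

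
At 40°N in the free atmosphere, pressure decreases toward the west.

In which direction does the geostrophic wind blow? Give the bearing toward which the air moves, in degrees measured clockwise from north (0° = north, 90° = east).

000°

The pressure-gradient force points toward the west (bearing 270°).
Geostrophic balance: in the Northern Hemisphere the Coriolis force deflects motion to the right, so the geostrophic wind blows 90° to the right of the pressure-gradient force (low pressure on the left).
Rotating 270° by 90° clockwise gives 000° — the wind blows toward the north.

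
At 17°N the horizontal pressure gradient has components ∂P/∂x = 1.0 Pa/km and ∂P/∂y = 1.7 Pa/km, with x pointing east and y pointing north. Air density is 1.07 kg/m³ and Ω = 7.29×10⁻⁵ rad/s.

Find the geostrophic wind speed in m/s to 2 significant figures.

Coriolis parameter at 17°N:
f = 2Ω sin φ = 2 × 7.29×10⁻⁵ × sin 17° = 4.26×10⁻⁵ s⁻¹
Component geostrophic relations (x east, y north):
u_g = −(1/(fρ)) ∂P/∂y,  v_g = (1/(fρ)) ∂P/∂x
u_g = −(1.7×10⁻³)/(4.26×10⁻⁵ × 1.07) = −37.3 m/s;  v_g = (1.0×10⁻³)/(4.26×10⁻⁵ × 1.07) = 21.9 m/s
|V_g| = √(u_g² + v_g²) = 43.2 m/s

43 m/s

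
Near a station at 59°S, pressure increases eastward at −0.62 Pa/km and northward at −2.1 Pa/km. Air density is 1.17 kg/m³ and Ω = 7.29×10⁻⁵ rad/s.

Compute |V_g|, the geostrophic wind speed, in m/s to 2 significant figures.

Coriolis parameter at 59°S:
f = 2Ω sin φ = 2 × 7.29×10⁻⁵ × sin 59° = 1.25×10⁻⁴ s⁻¹
In the Southern Hemisphere f is negative: f = −1.25×10⁻⁴ s⁻¹.
Component geostrophic relations (x east, y north):
u_g = −(1/(fρ)) ∂P/∂y,  v_g = (1/(fρ)) ∂P/∂x
u_g = −(−2.1×10⁻³)/(−1.25×10⁻⁴ × 1.17) = −14.4 m/s;  v_g = (−0.62×10⁻³)/(−1.25×10⁻⁴ × 1.17) = 4.24 m/s
|V_g| = √(u_g² + v_g²) = 15.0 m/s

15 m/s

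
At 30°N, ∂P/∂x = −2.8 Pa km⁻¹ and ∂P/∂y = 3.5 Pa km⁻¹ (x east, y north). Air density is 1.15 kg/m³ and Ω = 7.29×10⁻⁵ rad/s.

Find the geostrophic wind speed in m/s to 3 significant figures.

Coriolis parameter at 30°N:
f = 2Ω sin φ = 2 × 7.29×10⁻⁵ × sin 30° = 7.29×10⁻⁵ s⁻¹
Component geostrophic relations (x east, y north):
u_g = −(1/(fρ)) ∂P/∂y,  v_g = (1/(fρ)) ∂P/∂x
u_g = −(3.5×10⁻³)/(7.29×10⁻⁵ × 1.15) = −41.7 m/s;  v_g = (−2.8×10⁻³)/(7.29×10⁻⁵ × 1.15) = −33.4 m/s
|V_g| = √(u_g² + v_g²) = 53.5 m/s

53.5 m/s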